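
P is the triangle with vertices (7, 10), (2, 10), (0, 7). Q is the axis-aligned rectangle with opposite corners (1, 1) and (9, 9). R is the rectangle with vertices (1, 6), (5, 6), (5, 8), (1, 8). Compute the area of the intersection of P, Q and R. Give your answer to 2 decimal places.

The intersection is the polygon with vertices (1,7.429), (1,8), (2.333,8).
By the shoelace formula its area is 0.38.

0.38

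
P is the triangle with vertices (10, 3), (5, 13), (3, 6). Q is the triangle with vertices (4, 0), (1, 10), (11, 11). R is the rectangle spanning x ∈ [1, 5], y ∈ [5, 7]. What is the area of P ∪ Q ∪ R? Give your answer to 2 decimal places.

By inclusion–exclusion:
Individual areas: |P| = 27.5, |Q| = 51.5, |R| = 8.
|P∩Q| = 20.3504.
|P∩R| = 2.7143.
|Q∩R| = 5.6.
|P∩Q∩R| = 2.7143.
|P ∪ Q ∪ R| = 87 − 28.6647 + 2.7143 = 61.05.

61.05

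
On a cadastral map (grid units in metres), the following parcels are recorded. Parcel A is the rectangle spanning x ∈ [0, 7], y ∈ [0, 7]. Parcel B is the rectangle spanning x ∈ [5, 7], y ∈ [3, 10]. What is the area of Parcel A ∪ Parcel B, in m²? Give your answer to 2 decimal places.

55.00

By inclusion–exclusion:
Individual areas: |Parcel A| = 49, |Parcel B| = 14.
|Parcel A∩Parcel B|: x∈[5,7], y∈[3,7] → 2·4 = 8.
|Parcel A ∪ Parcel B| = 63 − 8 = 55.00.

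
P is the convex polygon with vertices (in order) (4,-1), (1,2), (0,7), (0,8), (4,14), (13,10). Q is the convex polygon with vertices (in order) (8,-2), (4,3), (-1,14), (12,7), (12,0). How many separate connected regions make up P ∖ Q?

2

P ∖ Q splits into 2 disjoint pieces (area 24.8846, area 26.2608).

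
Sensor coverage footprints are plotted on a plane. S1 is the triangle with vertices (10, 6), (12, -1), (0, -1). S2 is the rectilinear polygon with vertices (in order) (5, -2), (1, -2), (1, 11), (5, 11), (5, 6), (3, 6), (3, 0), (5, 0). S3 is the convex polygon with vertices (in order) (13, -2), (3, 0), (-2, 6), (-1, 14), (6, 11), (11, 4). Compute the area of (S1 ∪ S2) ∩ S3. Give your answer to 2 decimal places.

|S1 ∪ S2| = 77.2.
|(S1 ∪ S2) ∩ S3| = 65.78.

65.78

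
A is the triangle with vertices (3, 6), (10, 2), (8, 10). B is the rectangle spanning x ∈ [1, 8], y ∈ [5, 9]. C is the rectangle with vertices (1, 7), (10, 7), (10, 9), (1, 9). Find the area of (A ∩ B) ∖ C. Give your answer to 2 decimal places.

|A ∩ B| = 13.5.
|(A ∩ B) ∩ C| = 5.
|(A ∩ B) ∖ C| = 13.5 − 5 = 8.50.

8.50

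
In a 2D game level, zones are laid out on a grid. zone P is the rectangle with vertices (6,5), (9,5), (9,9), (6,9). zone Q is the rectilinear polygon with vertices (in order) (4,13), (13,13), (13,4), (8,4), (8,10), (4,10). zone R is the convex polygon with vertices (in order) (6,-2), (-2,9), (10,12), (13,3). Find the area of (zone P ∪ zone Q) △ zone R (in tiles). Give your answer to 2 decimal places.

|zone P ∪ zone Q| = 65.
|(zone P ∪ zone Q) ∩ zone R| = 38.1667.
|(zone P ∪ zone Q) △ zone R| = 65 + 117 − 76.3333 = 105.67.

105.67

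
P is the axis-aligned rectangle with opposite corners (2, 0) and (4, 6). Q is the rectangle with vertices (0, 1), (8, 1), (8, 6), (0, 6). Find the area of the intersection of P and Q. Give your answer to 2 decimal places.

10.00

|P∩Q|: x∈[2,4], y∈[1,6] → 2·5 = 10.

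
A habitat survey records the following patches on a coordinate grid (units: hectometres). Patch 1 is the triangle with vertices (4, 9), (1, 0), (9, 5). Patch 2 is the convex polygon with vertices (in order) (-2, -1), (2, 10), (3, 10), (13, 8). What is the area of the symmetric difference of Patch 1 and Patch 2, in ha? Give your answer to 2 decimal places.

|Patch 1| = 28.5, |Patch 2| = 65.5, |Patch 1∩Patch 2| = 23.1619.
|Patch 1 △ Patch 2| = |Patch 1| + |Patch 2| − 2·|Patch 1∩Patch 2| = 28.5 + 65.5 − 46.3238 = 47.68.

47.68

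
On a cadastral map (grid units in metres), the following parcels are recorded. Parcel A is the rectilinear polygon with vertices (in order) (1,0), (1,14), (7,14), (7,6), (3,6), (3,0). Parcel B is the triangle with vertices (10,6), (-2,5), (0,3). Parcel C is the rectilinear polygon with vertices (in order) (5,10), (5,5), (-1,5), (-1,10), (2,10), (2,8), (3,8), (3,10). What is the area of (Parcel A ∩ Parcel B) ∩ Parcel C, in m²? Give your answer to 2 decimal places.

The region (Parcel A ∩ Parcel B) ∩ Parcel C is the polygon with vertices (3,5.417), (3,5), (1,5), (1,5.25).
By the shoelace formula its area is 0.67.

0.67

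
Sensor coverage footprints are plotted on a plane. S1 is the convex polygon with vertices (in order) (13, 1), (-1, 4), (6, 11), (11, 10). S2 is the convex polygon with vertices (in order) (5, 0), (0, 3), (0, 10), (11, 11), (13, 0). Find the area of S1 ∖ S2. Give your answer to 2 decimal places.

|S1| = 81, |S1∩S2| = 79.5187.
|S1 ∖ S2| = |S1| − |S1∩S2| = 81 − 79.5187 = 1.48.

1.48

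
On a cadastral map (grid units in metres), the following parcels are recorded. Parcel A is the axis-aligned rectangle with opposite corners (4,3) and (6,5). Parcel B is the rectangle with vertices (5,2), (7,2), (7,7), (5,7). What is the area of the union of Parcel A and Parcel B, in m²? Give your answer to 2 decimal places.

12.00

By inclusion–exclusion:
Individual areas: |Parcel A| = 4, |Parcel B| = 10.
|Parcel A∩Parcel B|: x∈[5,6], y∈[3,5] → 1·2 = 2.
|Parcel A ∪ Parcel B| = 14 − 2 = 12.00.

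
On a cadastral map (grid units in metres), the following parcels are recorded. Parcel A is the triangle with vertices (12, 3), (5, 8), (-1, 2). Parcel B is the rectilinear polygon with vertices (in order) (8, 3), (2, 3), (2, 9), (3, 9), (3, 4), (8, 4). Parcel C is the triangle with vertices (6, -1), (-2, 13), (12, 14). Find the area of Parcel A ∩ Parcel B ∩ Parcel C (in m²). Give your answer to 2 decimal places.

4.93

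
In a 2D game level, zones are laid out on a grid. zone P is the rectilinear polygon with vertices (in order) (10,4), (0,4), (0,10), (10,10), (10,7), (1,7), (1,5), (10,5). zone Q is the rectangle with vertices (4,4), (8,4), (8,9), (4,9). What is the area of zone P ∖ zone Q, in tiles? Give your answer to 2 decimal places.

30.00

|zone P| = 42, |zone P∩zone Q| = 12.
|zone P ∖ zone Q| = |zone P| − |zone P∩zone Q| = 42 − 12 = 30.00.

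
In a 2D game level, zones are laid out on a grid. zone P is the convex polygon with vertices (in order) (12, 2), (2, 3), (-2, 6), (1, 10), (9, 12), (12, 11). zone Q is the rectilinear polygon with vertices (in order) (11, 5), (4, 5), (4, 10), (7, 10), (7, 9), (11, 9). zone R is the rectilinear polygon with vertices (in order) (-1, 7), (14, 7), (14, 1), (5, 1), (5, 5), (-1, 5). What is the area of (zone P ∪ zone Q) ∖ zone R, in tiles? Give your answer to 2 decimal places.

58.99

|zone P ∪ zone Q| = 103.5.
|(zone P ∪ zone Q) ∩ zone R| = 44.5083.
|(zone P ∪ zone Q) ∖ zone R| = 103.5 − 44.5083 = 58.99.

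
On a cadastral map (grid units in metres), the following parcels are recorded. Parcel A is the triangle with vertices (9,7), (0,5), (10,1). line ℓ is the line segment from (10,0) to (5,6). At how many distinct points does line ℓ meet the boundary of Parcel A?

1

The segment meets the boundary at (8.75,1.5).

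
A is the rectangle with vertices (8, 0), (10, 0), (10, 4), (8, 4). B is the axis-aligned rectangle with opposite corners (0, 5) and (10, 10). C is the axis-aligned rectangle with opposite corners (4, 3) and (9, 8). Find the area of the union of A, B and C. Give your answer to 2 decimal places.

By inclusion–exclusion:
Individual areas: |A| = 8, |B| = 50, |C| = 25.
|A∩B| = 0 (no overlap).
|A∩C|: x∈[8,9], y∈[3,4] → 1·1 = 1.
|B∩C|: x∈[4,9], y∈[5,8] → 5·3 = 15.
|A∩B∩C| = 0.
|A ∪ B ∪ C| = 83 − 16 + 0 = 67.00.

67.00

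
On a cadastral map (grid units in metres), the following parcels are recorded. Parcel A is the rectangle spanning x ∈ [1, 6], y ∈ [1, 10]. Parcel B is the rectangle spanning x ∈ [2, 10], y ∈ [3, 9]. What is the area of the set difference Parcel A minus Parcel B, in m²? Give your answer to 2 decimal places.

21.00

|Parcel A∩Parcel B|: x∈[2,6], y∈[3,9] → 4·6 = 24.
|Parcel A| = 45.
|Parcel A ∖ Parcel B| = |Parcel A| − |Parcel A∩Parcel B| = 45 − 24 = 21.00.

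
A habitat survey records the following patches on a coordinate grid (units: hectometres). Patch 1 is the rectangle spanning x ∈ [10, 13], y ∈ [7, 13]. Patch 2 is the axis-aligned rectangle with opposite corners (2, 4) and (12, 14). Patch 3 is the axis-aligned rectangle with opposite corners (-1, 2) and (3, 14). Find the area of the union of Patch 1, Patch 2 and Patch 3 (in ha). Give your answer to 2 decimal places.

By inclusion–exclusion:
Individual areas: |Patch 1| = 18, |Patch 2| = 100, |Patch 3| = 48.
|Patch 1∩Patch 2|: x∈[10,12], y∈[7,13] → 2·6 = 12.
|Patch 1∩Patch 3| = 0 (no overlap).
|Patch 2∩Patch 3|: x∈[2,3], y∈[4,14] → 1·10 = 10.
|Patch 1∩Patch 2∩Patch 3| = 0.
|Patch 1 ∪ Patch 2 ∪ Patch 3| = 166 − 22 + 0 = 144.00.

144.00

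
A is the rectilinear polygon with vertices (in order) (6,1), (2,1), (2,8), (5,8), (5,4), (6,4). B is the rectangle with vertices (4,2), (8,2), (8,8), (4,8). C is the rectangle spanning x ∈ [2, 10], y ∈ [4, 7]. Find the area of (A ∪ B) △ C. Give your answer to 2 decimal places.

28.00

|A ∪ B| = 40.
|(A ∪ B) ∩ C| = 18.
|(A ∪ B) △ C| = 40 + 24 − 36 = 28.00.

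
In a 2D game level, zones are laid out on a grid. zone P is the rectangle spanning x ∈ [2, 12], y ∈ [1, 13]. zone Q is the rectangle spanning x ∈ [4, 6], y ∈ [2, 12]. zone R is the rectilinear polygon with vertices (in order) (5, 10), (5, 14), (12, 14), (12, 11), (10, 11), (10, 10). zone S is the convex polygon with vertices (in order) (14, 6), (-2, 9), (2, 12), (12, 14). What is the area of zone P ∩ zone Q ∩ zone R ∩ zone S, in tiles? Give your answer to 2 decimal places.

2.00

The intersection is the polygon with vertices (6,10), (5,10), (5,12), (6,12).
By the shoelace formula its area is 2.00.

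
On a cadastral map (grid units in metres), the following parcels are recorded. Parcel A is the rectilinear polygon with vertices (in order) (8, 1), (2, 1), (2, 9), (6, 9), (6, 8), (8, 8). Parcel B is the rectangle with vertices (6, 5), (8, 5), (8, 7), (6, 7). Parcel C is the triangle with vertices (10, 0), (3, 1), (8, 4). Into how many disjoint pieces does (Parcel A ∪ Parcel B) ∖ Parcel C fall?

1

(Parcel A ∪ Parcel B) ∖ Parcel C is a single connected region.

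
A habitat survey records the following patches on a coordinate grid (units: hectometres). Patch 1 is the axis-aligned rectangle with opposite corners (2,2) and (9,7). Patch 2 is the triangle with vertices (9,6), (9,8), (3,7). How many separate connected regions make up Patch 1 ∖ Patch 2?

Patch 1 ∖ Patch 2 is a single connected region.

1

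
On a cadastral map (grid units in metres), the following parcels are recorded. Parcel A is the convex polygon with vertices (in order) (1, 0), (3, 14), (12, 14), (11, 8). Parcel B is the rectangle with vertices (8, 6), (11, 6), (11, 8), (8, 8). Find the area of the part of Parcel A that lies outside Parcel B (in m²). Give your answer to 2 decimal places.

|Parcel A| = 89, |Parcel A∩Parcel B| = 3.5.
|Parcel A ∖ Parcel B| = |Parcel A| − |Parcel A∩Parcel B| = 89 − 3.5 = 85.50.

85.50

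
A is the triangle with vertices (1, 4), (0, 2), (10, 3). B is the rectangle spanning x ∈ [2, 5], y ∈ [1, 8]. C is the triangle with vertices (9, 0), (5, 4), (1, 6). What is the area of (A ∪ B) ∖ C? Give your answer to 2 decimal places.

|A ∪ B| = 26.3833.
|(A ∪ B) ∩ C| = 2.6396.
|(A ∪ B) ∖ C| = 26.3833 − 2.6396 = 23.74.

23.74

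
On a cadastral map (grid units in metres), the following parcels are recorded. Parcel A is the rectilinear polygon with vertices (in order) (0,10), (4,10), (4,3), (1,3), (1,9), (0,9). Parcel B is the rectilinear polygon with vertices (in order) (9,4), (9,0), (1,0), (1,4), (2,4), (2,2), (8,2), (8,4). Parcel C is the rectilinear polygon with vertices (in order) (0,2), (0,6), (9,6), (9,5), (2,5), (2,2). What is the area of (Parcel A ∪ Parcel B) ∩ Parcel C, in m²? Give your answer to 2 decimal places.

6.00

|Parcel A ∪ Parcel B| = 41.
|(Parcel A ∪ Parcel B) ∩ Parcel C| = 6.00.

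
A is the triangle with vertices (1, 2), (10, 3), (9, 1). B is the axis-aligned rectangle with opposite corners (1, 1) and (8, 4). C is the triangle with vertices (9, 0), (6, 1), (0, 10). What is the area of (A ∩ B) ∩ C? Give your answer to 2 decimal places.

2.40

The region (A ∩ B) ∩ C is the polygon with vertices (5.727,1.409), (5.035,2.448), (6.636,2.626), (7.986,1.127).
By the shoelace formula its area is 2.40.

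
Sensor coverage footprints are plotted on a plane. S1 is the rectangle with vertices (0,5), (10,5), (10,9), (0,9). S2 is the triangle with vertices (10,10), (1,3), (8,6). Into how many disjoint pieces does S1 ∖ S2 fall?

S1 ∖ S2 splits into 2 disjoint pieces (area 6.9167, area 24.5714).

2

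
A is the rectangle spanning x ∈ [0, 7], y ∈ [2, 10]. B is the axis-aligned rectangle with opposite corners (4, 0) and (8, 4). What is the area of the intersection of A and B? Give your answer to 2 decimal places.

6.00

|A∩B|: x∈[4,7], y∈[2,4] → 3·2 = 6.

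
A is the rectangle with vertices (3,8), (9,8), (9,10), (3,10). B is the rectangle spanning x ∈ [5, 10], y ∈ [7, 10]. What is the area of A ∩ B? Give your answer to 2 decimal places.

|A∩B|: x∈[5,9], y∈[8,10] → 4·2 = 8.

8.00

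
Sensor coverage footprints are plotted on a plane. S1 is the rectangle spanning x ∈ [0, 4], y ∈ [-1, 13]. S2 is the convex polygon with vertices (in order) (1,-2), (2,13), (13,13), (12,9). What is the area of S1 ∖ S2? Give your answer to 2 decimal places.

|S1| = 56, |S1∩S2| = 32.5333.
|S1 ∖ S2| = |S1| − |S1∩S2| = 56 − 32.5333 = 23.47.

23.47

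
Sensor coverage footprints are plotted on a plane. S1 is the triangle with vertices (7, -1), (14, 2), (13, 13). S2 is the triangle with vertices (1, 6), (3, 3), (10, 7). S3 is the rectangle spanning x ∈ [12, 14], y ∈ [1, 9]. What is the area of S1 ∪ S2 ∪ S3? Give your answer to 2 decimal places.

57.87

By inclusion–exclusion:
Individual areas: |S1| = 40, |S2| = 14.5, |S3| = 16.
|S1∩S2| = 0.
|S1∩S3| = 12.6299.
|S2∩S3| = 0.
|S1∩S2∩S3| = 0.
|S1 ∪ S2 ∪ S3| = 70.5 − 12.6299 + 0 = 57.87.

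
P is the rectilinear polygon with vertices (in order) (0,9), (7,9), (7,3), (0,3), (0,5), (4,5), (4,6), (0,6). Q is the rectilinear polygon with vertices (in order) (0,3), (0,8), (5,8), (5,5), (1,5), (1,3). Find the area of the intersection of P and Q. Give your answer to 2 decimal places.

13.00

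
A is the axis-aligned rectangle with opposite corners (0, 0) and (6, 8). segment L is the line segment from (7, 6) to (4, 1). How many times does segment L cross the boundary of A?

The segment meets the boundary at (6,4.333).

1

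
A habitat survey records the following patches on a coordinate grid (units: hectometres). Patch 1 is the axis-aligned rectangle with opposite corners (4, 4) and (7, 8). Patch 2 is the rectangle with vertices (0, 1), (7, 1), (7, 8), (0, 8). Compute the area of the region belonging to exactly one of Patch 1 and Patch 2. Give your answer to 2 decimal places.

37.00

|Patch 1∩Patch 2|: x∈[4,7], y∈[4,8] → 3·4 = 12.
|Patch 1 △ Patch 2| = |Patch 1| + |Patch 2| − 2·|Patch 1∩Patch 2| = 12 + 49 − 24 = 37.00.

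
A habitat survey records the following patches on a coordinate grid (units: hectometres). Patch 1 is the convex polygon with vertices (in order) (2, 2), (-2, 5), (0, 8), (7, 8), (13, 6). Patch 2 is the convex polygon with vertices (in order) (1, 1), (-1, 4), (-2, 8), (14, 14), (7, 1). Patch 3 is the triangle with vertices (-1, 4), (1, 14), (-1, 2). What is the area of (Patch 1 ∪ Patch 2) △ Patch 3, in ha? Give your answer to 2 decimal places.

110.53

|Patch 1 ∪ Patch 2| = 111.086.
|(Patch 1 ∪ Patch 2) ∩ Patch 3| = 1.2766.
|(Patch 1 ∪ Patch 2) △ Patch 3| = 111.086 + 2 − 2.5532 = 110.53.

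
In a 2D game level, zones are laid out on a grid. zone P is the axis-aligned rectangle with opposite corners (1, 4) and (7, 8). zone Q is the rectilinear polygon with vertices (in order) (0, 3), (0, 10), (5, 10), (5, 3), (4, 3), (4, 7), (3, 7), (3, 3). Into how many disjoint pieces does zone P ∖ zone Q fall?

2

zone P ∖ zone Q splits into 2 disjoint pieces (area 8, area 3).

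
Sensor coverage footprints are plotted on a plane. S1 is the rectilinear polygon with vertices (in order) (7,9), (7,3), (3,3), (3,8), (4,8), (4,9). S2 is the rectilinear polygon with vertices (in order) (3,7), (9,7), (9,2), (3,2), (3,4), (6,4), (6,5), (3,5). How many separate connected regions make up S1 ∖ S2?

2

S1 ∖ S2 splits into 2 disjoint pieces (area 7, area 3).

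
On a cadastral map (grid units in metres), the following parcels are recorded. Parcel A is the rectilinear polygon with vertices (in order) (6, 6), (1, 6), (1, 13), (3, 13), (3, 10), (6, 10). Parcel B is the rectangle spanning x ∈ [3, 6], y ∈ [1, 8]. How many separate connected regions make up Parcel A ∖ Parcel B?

1

Parcel A ∖ Parcel B is a single connected region.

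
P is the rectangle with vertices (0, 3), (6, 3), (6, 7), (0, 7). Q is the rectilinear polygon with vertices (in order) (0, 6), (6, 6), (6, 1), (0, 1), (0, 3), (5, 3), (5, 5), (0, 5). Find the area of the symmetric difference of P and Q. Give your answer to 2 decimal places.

|P| = 24, |Q| = 20, |P∩Q| = 8.
|P △ Q| = |P| + |Q| − 2·|P∩Q| = 24 + 20 − 16 = 28.00.

28.00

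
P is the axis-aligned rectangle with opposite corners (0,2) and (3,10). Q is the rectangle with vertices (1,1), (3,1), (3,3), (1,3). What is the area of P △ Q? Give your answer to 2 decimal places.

|P∩Q|: x∈[1,3], y∈[2,3] → 2·1 = 2.
|P △ Q| = |P| + |Q| − 2·|P∩Q| = 24 + 4 − 4 = 24.00.

24.00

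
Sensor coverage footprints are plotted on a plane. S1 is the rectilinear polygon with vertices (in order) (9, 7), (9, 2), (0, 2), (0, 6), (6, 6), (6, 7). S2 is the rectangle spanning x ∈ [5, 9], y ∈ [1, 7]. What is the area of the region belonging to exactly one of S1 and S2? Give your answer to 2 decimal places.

25.00

|S1| = 39, |S2| = 24, |S1∩S2| = 19.
|S1 △ S2| = |S1| + |S2| − 2·|S1∩S2| = 39 + 24 − 38 = 25.00.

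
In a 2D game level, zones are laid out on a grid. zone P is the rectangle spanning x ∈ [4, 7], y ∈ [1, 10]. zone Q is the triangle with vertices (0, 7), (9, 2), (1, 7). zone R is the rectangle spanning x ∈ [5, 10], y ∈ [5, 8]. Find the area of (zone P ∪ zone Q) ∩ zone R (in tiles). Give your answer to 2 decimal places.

The region (zone P ∪ zone Q) ∩ zone R is the polygon with vertices (7,5), (5,5), (5,8), (7,8).
By the shoelace formula its area is 6.00.

6.00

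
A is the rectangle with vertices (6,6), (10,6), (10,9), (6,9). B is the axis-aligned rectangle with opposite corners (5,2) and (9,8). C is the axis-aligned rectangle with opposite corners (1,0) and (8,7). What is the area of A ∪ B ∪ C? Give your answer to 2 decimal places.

By inclusion–exclusion:
Individual areas: |A| = 12, |B| = 24, |C| = 49.
|A∩B|: x∈[6,9], y∈[6,8] → 3·2 = 6.
|A∩C|: x∈[6,8], y∈[6,7] → 2·1 = 2.
|B∩C|: x∈[5,8], y∈[2,7] → 3·5 = 15.
|A∩B∩C| = 2.
|A ∪ B ∪ C| = 85 − 23 + 2 = 64.00.

64.00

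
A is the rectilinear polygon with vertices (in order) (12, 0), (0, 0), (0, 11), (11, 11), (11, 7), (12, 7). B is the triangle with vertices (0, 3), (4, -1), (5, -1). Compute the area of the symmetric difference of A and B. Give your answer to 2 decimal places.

|A| = 128, |B| = 2, |A∩B| = 1.125.
|A △ B| = |A| + |B| − 2·|A∩B| = 128 + 2 − 2.25 = 127.75.

127.75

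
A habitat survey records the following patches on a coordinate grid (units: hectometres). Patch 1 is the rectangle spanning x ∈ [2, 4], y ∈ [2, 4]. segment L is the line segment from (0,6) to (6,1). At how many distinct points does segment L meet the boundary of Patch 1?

2

The segment meets the boundary at (4,2.667), (2.4,4).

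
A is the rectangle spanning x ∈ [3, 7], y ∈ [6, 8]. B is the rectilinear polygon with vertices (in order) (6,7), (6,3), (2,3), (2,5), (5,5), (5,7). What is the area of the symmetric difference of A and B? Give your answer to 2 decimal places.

16.00

|A| = 8, |B| = 10, |A∩B| = 1.
|A △ B| = |A| + |B| − 2·|A∩B| = 8 + 10 − 2 = 16.00.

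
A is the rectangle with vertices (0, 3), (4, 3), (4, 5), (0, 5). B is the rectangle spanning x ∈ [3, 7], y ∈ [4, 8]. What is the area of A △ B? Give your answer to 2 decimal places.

|A∩B|: x∈[3,4], y∈[4,5] → 1·1 = 1.
|A △ B| = |A| + |B| − 2·|A∩B| = 8 + 16 − 2 = 22.00.

22.00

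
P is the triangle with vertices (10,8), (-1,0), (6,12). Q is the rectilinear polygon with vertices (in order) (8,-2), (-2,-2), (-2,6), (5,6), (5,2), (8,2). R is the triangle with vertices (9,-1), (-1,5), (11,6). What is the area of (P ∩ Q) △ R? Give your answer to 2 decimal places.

39.95

|P ∩ Q| = 12.4091.
|(P ∩ Q) ∩ R| = 6.7283.
|(P ∩ Q) △ R| = 12.4091 + 41 − 13.4566 = 39.95.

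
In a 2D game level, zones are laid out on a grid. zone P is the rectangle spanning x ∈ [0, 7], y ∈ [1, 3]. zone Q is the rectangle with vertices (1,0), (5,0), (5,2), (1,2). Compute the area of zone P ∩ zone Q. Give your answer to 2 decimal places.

4.00

|zone P∩zone Q|: x∈[1,5], y∈[1,2] → 4·1 = 4.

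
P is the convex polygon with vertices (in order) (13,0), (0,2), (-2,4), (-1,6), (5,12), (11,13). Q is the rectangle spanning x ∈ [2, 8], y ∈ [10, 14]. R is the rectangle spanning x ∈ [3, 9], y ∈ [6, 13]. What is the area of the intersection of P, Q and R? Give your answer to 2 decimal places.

The intersection is the polygon with vertices (8,12.5), (8,10), (3,10), (5,12).
By the shoelace formula its area is 8.75.

8.75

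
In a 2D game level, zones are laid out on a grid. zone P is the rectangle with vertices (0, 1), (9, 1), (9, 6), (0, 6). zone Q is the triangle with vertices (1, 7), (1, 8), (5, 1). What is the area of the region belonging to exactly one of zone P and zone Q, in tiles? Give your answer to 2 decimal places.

44.62

|zone P| = 45, |zone Q| = 2, |zone P∩zone Q| = 1.1905.
|zone P △ zone Q| = |zone P| + |zone Q| − 2·|zone P∩zone Q| = 45 + 2 − 2.381 = 44.62.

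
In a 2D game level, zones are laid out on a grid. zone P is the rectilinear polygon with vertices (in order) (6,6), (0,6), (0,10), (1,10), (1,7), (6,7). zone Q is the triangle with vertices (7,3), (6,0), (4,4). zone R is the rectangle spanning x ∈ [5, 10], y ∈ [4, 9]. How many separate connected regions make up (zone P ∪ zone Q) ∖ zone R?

2

(zone P ∪ zone Q) ∖ zone R splits into 2 disjoint pieces (area 8, area 5).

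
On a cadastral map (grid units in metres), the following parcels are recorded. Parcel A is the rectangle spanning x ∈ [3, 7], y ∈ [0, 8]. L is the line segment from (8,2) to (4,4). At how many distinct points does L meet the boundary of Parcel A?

1

The segment meets the boundary at (7,2.5).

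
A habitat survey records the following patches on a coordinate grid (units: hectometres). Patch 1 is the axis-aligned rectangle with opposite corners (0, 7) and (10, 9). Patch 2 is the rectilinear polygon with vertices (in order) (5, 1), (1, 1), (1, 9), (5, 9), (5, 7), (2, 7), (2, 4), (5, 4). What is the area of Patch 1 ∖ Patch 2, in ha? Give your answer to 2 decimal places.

|Patch 1| = 20, |Patch 1∩Patch 2| = 8.
|Patch 1 ∖ Patch 2| = |Patch 1| − |Patch 1∩Patch 2| = 20 − 8 = 12.00.

12.00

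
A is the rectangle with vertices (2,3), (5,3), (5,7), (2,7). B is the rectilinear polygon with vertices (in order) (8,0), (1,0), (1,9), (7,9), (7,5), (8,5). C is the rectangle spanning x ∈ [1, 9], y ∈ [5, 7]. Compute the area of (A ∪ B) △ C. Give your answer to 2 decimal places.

51.00

|A ∪ B| = 59.
|(A ∪ B) ∩ C| = 12.
|(A ∪ B) △ C| = 59 + 16 − 24 = 51.00.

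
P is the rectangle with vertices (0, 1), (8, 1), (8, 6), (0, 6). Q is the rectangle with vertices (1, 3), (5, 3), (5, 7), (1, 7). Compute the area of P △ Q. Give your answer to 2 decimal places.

32.00

|P∩Q|: x∈[1,5], y∈[3,6] → 4·3 = 12.
|P △ Q| = |P| + |Q| − 2·|P∩Q| = 40 + 16 − 24 = 32.00.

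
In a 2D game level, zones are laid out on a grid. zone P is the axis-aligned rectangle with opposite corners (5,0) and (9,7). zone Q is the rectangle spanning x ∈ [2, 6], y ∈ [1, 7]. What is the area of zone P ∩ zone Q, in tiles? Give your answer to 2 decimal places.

6.00

|zone P∩zone Q|: x∈[5,6], y∈[1,7] → 1·6 = 6.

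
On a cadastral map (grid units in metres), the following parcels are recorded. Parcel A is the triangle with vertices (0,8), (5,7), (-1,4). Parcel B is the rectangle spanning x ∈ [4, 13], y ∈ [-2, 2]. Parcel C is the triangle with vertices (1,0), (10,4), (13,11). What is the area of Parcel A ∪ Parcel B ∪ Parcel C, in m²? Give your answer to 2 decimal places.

By inclusion–exclusion:
Individual areas: |Parcel A| = 10.5, |Parcel B| = 36, |Parcel C| = 25.5.
|Parcel A∩Parcel B| = 0.
|Parcel A∩Parcel C| = 0.
|Parcel B∩Parcel C| = 0.5.
|Parcel A∩Parcel B∩Parcel C| = 0.
|Parcel A ∪ Parcel B ∪ Parcel C| = 72 − 0.5 + 0 = 71.50.

71.50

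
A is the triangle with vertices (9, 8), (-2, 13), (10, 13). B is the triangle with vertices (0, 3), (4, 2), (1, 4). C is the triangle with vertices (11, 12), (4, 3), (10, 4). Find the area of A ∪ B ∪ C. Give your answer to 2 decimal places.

55.14

By inclusion–exclusion:
Individual areas: |A| = 30, |B| = 2.5, |C| = 23.5.
|A∩B| = 0.
|A∩C| = 0.8611.
|B∩C| = 0.
|A∩B∩C| = 0.
|A ∪ B ∪ C| = 56 − 0.8611 + 0 = 55.14.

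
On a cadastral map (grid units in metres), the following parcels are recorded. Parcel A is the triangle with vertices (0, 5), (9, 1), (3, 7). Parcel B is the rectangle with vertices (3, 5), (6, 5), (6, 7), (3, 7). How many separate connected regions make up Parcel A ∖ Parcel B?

Parcel A ∖ Parcel B is a single connected region.

1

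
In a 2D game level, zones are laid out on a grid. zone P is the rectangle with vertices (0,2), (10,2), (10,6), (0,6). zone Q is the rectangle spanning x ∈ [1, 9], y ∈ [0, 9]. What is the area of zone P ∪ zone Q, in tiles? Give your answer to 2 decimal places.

80.00

By inclusion–exclusion:
Individual areas: |zone P| = 40, |zone Q| = 72.
|zone P∩zone Q|: x∈[1,9], y∈[2,6] → 8·4 = 32.
|zone P ∪ zone Q| = 112 − 32 = 80.00.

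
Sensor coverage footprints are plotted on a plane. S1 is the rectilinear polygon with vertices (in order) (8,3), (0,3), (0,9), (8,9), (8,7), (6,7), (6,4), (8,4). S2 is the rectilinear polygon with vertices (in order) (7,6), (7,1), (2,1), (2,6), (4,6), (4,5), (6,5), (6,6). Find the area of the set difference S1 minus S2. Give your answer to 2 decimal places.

|S1| = 42, |S1∩S2| = 11.
|S1 ∖ S2| = |S1| − |S1∩S2| = 42 − 11 = 31.00.

31.00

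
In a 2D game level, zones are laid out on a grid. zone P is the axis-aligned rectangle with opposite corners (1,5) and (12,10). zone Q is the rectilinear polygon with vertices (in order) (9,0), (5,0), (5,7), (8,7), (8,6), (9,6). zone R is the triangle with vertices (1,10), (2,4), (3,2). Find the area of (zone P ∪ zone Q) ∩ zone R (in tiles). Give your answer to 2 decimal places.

1.04

The region (zone P ∪ zone Q) ∩ zone R is the polygon with vertices (1.833,5), (1,10), (2.25,5).
By the shoelace formula its area is 1.04.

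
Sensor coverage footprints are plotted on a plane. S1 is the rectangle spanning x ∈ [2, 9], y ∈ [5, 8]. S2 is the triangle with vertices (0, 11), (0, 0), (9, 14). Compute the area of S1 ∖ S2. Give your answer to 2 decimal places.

|S1| = 21, |S1∩S2| = 6.5357.
|S1 ∖ S2| = |S1| − |S1∩S2| = 21 − 6.5357 = 14.46.

14.46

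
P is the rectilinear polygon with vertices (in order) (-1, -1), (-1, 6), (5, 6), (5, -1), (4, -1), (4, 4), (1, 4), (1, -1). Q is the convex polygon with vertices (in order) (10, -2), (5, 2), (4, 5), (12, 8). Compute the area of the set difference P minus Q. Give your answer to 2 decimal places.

|P| = 27, |P∩Q| = 1.6875.
|P ∖ Q| = |P| − |P∩Q| = 27 − 1.6875 = 25.31.

25.31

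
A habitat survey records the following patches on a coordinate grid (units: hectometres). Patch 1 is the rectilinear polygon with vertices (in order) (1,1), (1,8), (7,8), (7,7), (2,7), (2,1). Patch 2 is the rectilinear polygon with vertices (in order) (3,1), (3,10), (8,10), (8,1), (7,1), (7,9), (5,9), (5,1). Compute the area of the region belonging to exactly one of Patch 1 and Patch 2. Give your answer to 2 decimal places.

37.00

|Patch 1| = 12, |Patch 2| = 29, |Patch 1∩Patch 2| = 2.
|Patch 1 △ Patch 2| = |Patch 1| + |Patch 2| − 2·|Patch 1∩Patch 2| = 12 + 29 − 4 = 37.00.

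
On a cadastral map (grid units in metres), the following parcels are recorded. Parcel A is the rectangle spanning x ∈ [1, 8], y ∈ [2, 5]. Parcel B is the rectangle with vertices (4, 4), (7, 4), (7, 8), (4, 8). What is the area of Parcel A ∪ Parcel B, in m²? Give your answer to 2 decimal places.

30.00

By inclusion–exclusion:
Individual areas: |Parcel A| = 21, |Parcel B| = 12.
|Parcel A∩Parcel B|: x∈[4,7], y∈[4,5] → 3·1 = 3.
|Parcel A ∪ Parcel B| = 33 − 3 = 30.00.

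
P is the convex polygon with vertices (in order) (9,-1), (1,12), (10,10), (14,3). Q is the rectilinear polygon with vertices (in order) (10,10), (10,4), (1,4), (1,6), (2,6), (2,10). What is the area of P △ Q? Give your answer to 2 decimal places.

54.92

|P| = 76, |Q| = 50, |P∩Q| = 35.5385.
|P △ Q| = |P| + |Q| − 2·|P∩Q| = 76 + 50 − 71.0769 = 54.92.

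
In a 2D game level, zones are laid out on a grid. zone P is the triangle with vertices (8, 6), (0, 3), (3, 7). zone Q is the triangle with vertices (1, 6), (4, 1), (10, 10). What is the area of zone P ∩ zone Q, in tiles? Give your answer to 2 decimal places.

9.63

The intersection is the polygon with vertices (2.286,3.857), (1.556,5.074), (2.875,6.833), (3.172,6.965), (7.412,6.118), (7.111,5.667).
By the shoelace formula its area is 9.63.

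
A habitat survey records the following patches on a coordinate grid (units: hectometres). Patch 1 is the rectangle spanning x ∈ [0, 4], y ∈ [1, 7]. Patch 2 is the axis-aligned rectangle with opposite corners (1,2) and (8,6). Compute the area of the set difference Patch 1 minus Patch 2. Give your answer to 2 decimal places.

12.00

|Patch 1∩Patch 2|: x∈[1,4], y∈[2,6] → 3·4 = 12.
|Patch 1| = 24.
|Patch 1 ∖ Patch 2| = |Patch 1| − |Patch 1∩Patch 2| = 24 − 12 = 12.00.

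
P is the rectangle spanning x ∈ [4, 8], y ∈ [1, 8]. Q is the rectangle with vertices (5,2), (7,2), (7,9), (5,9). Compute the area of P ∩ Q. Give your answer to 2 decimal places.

12.00

|P∩Q|: x∈[5,7], y∈[2,8] → 2·6 = 12.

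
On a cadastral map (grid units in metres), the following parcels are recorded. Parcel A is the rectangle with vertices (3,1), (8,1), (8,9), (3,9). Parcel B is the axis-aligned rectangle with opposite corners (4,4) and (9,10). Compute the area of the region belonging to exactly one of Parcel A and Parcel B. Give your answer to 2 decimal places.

30.00

|Parcel A∩Parcel B|: x∈[4,8], y∈[4,9] → 4·5 = 20.
|Parcel A △ Parcel B| = |Parcel A| + |Parcel B| − 2·|Parcel A∩Parcel B| = 40 + 30 − 40 = 30.00.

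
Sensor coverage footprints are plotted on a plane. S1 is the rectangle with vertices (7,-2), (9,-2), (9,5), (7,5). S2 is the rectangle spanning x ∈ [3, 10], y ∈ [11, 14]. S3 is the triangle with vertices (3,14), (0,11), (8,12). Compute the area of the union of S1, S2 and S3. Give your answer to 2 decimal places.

By inclusion–exclusion:
Individual areas: |S1| = 14, |S2| = 21, |S3| = 10.5.
|S1∩S2| = 0 (no overlap).
|S1∩S3| = 0.
|S2∩S3| = 6.5625.
|S1∩S2∩S3| = 0.
|S1 ∪ S2 ∪ S3| = 45.5 − 6.5625 + 0 = 38.94.

38.94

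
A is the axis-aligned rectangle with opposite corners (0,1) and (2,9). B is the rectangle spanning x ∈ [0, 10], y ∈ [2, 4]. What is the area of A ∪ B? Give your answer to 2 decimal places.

32.00

By inclusion–exclusion:
Individual areas: |A| = 16, |B| = 20.
|A∩B|: x∈[0,2], y∈[2,4] → 2·2 = 4.
|A ∪ B| = 36 − 4 = 32.00.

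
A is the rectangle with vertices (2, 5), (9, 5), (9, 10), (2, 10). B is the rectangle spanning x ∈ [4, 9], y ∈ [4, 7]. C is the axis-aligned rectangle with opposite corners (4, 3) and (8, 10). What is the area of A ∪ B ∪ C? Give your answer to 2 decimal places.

44.00

By inclusion–exclusion:
Individual areas: |A| = 35, |B| = 15, |C| = 28.
|A∩B|: x∈[4,9], y∈[5,7] → 5·2 = 10.
|A∩C|: x∈[4,8], y∈[5,10] → 4·5 = 20.
|B∩C|: x∈[4,8], y∈[4,7] → 4·3 = 12.
|A∩B∩C| = 8.
|A ∪ B ∪ C| = 78 − 42 + 8 = 44.00.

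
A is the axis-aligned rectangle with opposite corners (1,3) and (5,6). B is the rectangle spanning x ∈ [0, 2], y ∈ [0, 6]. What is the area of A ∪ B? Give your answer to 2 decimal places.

21.00

By inclusion–exclusion:
Individual areas: |A| = 12, |B| = 12.
|A∩B|: x∈[1,2], y∈[3,6] → 1·3 = 3.
|A ∪ B| = 24 − 3 = 21.00.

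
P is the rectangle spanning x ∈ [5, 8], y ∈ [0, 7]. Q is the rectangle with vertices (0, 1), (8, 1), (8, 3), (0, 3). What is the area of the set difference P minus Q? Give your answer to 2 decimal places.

15.00

|P∩Q|: x∈[5,8], y∈[1,3] → 3·2 = 6.
|P| = 21.
|P ∖ Q| = |P| − |P∩Q| = 21 − 6 = 15.00.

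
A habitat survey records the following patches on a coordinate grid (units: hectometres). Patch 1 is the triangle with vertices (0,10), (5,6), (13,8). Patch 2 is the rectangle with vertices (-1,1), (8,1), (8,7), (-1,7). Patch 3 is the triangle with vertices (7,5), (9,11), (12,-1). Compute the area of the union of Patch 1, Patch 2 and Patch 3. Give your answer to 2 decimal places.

88.53

By inclusion–exclusion:
Individual areas: |Patch 1| = 21, |Patch 2| = 54, |Patch 3| = 21.
|Patch 1∩Patch 2| = 2.5.
|Patch 1∩Patch 3| = 3.1507.
|Patch 2∩Patch 3| = 1.9333.
|Patch 1∩Patch 2∩Patch 3| = 0.1174.
|Patch 1 ∪ Patch 2 ∪ Patch 3| = 96 − 7.584 + 0.1174 = 88.53.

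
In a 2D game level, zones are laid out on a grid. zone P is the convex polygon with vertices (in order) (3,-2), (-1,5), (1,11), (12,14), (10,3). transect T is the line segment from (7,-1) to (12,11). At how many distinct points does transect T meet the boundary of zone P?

2

The segment meets the boundary at (11.032,8.677), (8.102,1.644).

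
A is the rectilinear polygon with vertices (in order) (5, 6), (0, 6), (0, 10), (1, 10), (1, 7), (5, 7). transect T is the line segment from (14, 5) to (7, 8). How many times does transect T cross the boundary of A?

0

The segment lies entirely outside A and never meets its boundary.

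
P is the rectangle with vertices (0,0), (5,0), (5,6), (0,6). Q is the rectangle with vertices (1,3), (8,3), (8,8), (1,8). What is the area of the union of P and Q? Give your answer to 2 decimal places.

By inclusion–exclusion:
Individual areas: |P| = 30, |Q| = 35.
|P∩Q|: x∈[1,5], y∈[3,6] → 4·3 = 12.
|P ∪ Q| = 65 − 12 = 53.00.

53.00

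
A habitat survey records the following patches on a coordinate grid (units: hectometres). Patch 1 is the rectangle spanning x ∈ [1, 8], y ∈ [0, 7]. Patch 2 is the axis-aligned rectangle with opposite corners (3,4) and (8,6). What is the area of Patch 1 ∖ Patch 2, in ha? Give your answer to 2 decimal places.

|Patch 1∩Patch 2|: x∈[3,8], y∈[4,6] → 5·2 = 10.
|Patch 1| = 49.
|Patch 1 ∖ Patch 2| = |Patch 1| − |Patch 1∩Patch 2| = 49 − 10 = 39.00.

39.00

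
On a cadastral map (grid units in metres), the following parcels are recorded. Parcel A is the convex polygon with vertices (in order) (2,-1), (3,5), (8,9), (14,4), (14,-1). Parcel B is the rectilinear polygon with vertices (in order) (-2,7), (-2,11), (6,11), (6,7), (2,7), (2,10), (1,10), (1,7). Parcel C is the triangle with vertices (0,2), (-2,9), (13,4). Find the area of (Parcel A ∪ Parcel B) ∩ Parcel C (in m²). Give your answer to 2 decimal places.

27.10

|Parcel A ∪ Parcel B| = 116.9.
|(Parcel A ∪ Parcel B) ∩ Parcel C| = 27.10.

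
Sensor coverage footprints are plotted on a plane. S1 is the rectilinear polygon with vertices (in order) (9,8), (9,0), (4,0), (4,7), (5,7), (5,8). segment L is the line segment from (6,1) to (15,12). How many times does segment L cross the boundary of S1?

1

The segment meets the boundary at (9,4.667).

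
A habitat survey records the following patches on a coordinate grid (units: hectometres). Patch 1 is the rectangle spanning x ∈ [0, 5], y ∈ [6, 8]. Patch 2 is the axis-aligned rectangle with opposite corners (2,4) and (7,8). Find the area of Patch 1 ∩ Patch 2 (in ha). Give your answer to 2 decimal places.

|Patch 1∩Patch 2|: x∈[2,5], y∈[6,8] → 3·2 = 6.

6.00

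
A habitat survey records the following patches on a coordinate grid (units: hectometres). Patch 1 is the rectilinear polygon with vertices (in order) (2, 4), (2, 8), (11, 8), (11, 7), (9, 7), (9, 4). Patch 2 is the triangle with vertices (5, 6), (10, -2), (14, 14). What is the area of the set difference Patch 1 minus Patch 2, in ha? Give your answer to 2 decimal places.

|Patch 1| = 30, |Patch 1∩Patch 2| = 14.5.
|Patch 1 ∖ Patch 2| = |Patch 1| − |Patch 1∩Patch 2| = 30 − 14.5 = 15.50.

15.50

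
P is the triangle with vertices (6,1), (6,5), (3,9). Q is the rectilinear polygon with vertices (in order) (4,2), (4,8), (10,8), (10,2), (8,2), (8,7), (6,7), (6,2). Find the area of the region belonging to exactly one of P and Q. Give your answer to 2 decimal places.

21.71

|P| = 6, |Q| = 26, |P∩Q| = 5.1458.
|P △ Q| = |P| + |Q| − 2·|P∩Q| = 6 + 26 − 10.2917 = 21.71.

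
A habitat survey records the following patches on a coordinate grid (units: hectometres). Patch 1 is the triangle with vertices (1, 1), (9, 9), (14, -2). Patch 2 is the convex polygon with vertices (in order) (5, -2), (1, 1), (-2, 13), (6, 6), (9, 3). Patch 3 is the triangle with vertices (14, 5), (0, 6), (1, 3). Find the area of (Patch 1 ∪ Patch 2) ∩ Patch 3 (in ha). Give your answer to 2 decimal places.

The region (Patch 1 ∪ Patch 2) ∩ Patch 3 is the polygon with vertices (11.026,4.543), (1,3), (0,6), (10.711,5.235).
By the shoelace formula its area is 19.40.

19.40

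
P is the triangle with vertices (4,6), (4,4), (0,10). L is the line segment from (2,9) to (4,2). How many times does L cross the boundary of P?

The segment meets the boundary at (3,5.5), (2.4,7.6).

2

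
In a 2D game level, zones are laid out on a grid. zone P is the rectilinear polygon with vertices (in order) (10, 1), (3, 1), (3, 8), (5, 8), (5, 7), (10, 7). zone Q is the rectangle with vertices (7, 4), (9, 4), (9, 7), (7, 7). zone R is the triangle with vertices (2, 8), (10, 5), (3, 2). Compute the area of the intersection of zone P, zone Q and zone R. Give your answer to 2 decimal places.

The intersection is the polygon with vertices (9,4.571), (7.667,4), (7,4), (7,6.125), (9,5.375).
By the shoelace formula its area is 3.12.

3.12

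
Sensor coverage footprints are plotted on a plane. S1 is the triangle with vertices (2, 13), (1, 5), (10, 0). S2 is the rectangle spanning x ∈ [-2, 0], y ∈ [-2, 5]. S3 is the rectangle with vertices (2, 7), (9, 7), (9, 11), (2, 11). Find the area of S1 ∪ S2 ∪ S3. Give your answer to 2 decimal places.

By inclusion–exclusion:
Individual areas: |S1| = 38.5, |S2| = 14, |S3| = 28.
|S1∩S2| = 0.
|S1∩S3| = 9.8462.
|S2∩S3| = 0 (no overlap).
|S1∩S2∩S3| = 0.
|S1 ∪ S2 ∪ S3| = 80.5 − 9.8462 + 0 = 70.65.

70.65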